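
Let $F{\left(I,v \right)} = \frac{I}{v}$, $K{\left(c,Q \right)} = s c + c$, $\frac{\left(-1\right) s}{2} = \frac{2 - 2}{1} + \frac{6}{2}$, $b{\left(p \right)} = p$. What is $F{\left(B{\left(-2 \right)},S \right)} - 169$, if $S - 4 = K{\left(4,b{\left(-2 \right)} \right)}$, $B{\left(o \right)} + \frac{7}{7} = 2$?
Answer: $- \frac{2705}{16} \approx -169.06$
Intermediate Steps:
$B{\left(o \right)} = 1$ ($B{\left(o \right)} = -1 + 2 = 1$)
$s = -6$ ($s = - 2 \left(\frac{2 - 2}{1} + \frac{6}{2}\right) = - 2 \left(\left(2 - 2\right) 1 + 6 \cdot \frac{1}{2}\right) = - 2 \left(0 \cdot 1 + 3\right) = - 2 \left(0 + 3\right) = \left(-2\right) 3 = -6$)
$K{\left(c,Q \right)} = - 5 c$ ($K{\left(c,Q \right)} = - 6 c + c = - 5 c$)
$S = -16$ ($S = 4 - 20 = -16$)
$F{\left(B{\left(-2 \right)},S \right)} - 169 = 1 \frac{1}{-16} - 169 = 1 \left(- \frac{1}{16}\right) - 169 = - \frac{1}{16} - 169 = - \frac{2705}{16}$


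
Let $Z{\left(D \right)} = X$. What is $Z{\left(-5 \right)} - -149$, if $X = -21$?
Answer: $128$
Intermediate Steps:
$Z{\left(D \right)} = -21$
$Z{\left(-5 \right)} - -149 = -21 - -149 = -21 + 149 = 128$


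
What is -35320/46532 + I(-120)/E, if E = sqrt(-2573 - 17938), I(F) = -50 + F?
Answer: -8830/11633 + 170*I*sqrt(2279)/6837 ≈ -0.75905 + 1.187*I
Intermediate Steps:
E = 3*I*sqrt(2279) (E = sqrt(-20511) = 3*I*sqrt(2279) ≈ 143.22*I)
-35320/46532 + I(-120)/E = -35320/46532 + (-50 - 120)/((3*I*sqrt(2279))) = -35320*1/46532 - (-170)*I*sqrt(2279)/6837 = -8830/11633 + 170*I*sqrt(2279)/6837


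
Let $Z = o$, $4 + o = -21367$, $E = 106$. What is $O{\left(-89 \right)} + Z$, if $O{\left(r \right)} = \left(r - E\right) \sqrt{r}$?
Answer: $-21371 - 195 i \sqrt{89} \approx -21371.0 - 1839.6 i$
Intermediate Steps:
$o = -21371$ ($o = -4 - 21367 = -21371$)
$O{\left(r \right)} = \sqrt{r} \left(-106 + r\right)$ ($O{\left(r \right)} = \left(r - 106\right) \sqrt{r} = \left(-106 + r\right) \sqrt{r} = \sqrt{r} \left(-106 + r\right)$)
$Z = -21371$
$O{\left(-89 \right)} + Z = \sqrt{-89} \left(-106 - 89\right) - 21371 = i \sqrt{89} \left(-195\right) - 21371 = - 195 i \sqrt{89} - 21371 = -21371 - 195 i \sqrt{89}$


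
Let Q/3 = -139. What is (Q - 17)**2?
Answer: 188356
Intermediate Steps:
Q = -417 (Q = 3*(-139) = -417)
(Q - 17)**2 = (-417 - 17)**2 = (-434)**2 = 188356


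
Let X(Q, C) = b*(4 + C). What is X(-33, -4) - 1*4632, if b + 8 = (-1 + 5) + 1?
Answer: -4632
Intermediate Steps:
b = -3 (b = -8 + ((-1 + 5) + 1) = -8 + (4 + 1) = -8 + 5 = -3)
X(Q, C) = -12 - 3*C (X(Q, C) = -3*(4 + C) = -12 - 3*C)
X(-33, -4) - 1*4632 = (-12 - 3*(-4)) - 1*4632 = (-12 + 12) - 4632 = 0 - 4632 = -4632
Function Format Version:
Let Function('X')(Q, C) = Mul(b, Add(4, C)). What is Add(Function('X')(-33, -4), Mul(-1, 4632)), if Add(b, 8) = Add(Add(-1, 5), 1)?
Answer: -4632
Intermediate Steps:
b = -3 (b = Add(-8, Add(Add(-1, 5), 1)) = Add(-8, Add(4, 1)) = Add(-8, 5) = -3)
Function('X')(Q, C) = Add(-12, Mul(-3, C)) (Function('X')(Q, C) = Mul(-3, Add(4, C)) = Add(-12, Mul(-3, C)))
Add(Function('X')(-33, -4), Mul(-1, 4632)) = Add(Add(-12, Mul(-3, -4)), Mul(-1, 4632)) = Add(Add(-12, 12), -4632) = Add(0, -4632) = -4632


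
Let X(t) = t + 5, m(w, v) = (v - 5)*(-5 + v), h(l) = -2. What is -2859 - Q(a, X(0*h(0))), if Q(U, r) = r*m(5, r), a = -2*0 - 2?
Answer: -2859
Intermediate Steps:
a = -2 (a = 0 - 2 = -2)
m(w, v) = (-5 + v)² (m(w, v) = (-5 + v)*(-5 + v) = (-5 + v)²)
X(t) = 5 + t
Q(U, r) = r*(-5 + r)²
-2859 - Q(a, X(0*h(0))) = -2859 - (5 + 0*(-2))*(-5 + (5 + 0*(-2)))² = -2859 - (5 + 0)*(-5 + (5 + 0))² = -2859 - 5*(-5 + 5)² = -2859 - 5*0² = -2859 - 5*0 = -2859 - 1*0 = -2859 + 0 = -2859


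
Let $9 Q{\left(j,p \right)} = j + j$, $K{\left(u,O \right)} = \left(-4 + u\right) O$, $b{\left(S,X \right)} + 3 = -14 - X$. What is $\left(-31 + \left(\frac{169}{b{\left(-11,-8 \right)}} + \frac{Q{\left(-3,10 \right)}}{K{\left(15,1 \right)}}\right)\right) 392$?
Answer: $- \frac{1934128}{99} \approx -19537.0$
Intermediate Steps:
$b{\left(S,X \right)} = -17 - X$ ($b{\left(S,X \right)} = -3 - \left(14 + X\right) = -17 - X$)
$K{\left(u,O \right)} = O \left(-4 + u\right)$
$Q{\left(j,p \right)} = \frac{2 j}{9}$ ($Q{\left(j,p \right)} = \frac{j + j}{9} = \frac{2 j}{9}$)
$\left(-31 + \left(\frac{169}{b{\left(-11,-8 \right)}} + \frac{Q{\left(-3,10 \right)}}{K{\left(15,1 \right)}}\right)\right) 392 = \left(-31 + \left(\frac{169}{-17 - -8} + \frac{\frac{2}{9} \left(-3\right)}{1 \left(-4 + 15\right)}\right)\right) 392 = \left(-31 + \left(\frac{169}{-17 + 8} - \frac{2}{3 \cdot 1 \cdot 11}\right)\right) 392 = \left(-31 + \left(\frac{169}{-9} - \frac{2}{3 \cdot 11}\right)\right) 392 = \left(-31 + \left(169 \left(- \frac{1}{9}\right) - \frac{2}{33}\right)\right) 392 = \left(-31 - \frac{1865}{99}\right) 392 = \left(- \frac{4934}{99}\right) 392 = - \frac{1934128}{99}$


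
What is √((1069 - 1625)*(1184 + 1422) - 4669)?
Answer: I*√1453605 ≈ 1205.7*I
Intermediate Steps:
√((1069 - 1625)*(1184 + 1422) - 4669) = √(-556*2606 - 4669) = √(-1448936 - 4669) = √(-1453605) = I*√1453605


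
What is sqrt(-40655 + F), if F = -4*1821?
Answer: I*sqrt(47939) ≈ 218.95*I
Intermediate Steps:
F = -7284
sqrt(-40655 + F) = sqrt(-40655 - 7284) = sqrt(-47939) = I*sqrt(47939)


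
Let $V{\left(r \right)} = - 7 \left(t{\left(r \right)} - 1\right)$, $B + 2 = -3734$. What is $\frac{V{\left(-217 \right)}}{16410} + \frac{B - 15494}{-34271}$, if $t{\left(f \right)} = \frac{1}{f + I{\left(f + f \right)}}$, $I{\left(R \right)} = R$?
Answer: $\frac{14684912296}{26151000615} \approx 0.56154$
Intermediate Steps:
$B = -3736$ ($B = -2 - 3734 = -3736$)
$t{\left(f \right)} = \frac{1}{3 f}$ ($t{\left(f \right)} = \frac{1}{f + \left(f + f\right)} = \frac{1}{f + 2 f} = \frac{1}{3 f}$)
$V{\left(r \right)} = 7 - \frac{7}{3 r}$ ($V{\left(r \right)} = - 7 \left(\frac{1}{3 r} - 1\right) = - 7 \left(-1 + \frac{1}{3 r}\right) = 7 - \frac{7}{3 r}$)
$\frac{V{\left(-217 \right)}}{16410} + \frac{B - 15494}{-34271} = \frac{7 - \frac{7}{3 \left(-217\right)}}{16410} + \frac{-3736 - 15494}{-34271} = \left(7 - - \frac{1}{93}\right) \frac{1}{16410} - - \frac{19230}{34271} = \left(7 + \frac{1}{93}\right) \frac{1}{16410} + \frac{19230}{34271} = \frac{652}{93} \cdot \frac{1}{16410} + \frac{19230}{34271} = \frac{326}{763065} + \frac{19230}{34271} = \frac{14684912296}{26151000615}$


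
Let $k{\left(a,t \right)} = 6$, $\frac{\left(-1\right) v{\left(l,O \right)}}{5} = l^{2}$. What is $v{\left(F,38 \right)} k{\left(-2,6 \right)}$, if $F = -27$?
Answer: $-21870$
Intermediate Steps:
$v{\left(l,O \right)} = - 5 l^{2}$
$v{\left(F,38 \right)} k{\left(-2,6 \right)} = - 5 \left(-27\right)^{2} \cdot 6 = \left(-5\right) 729 \cdot 6 = \left(-3645\right) 6 = -21870$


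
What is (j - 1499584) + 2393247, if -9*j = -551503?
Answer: 8594470/9 ≈ 9.5494e+5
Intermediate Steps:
j = 551503/9 (j = -1/9*(-551503) = 551503/9 ≈ 61278.)
(j - 1499584) + 2393247 = (551503/9 - 1499584) + 2393247 = -12944753/9 + 2393247 = 8594470/9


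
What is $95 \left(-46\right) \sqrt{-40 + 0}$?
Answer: $- 8740 i \sqrt{10} \approx - 27638.0 i$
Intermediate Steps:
$95 \left(-46\right) \sqrt{-40 + 0} = - 4370 \sqrt{-40} = - 4370 \cdot 2 i \sqrt{10} = - 8740 i \sqrt{10}$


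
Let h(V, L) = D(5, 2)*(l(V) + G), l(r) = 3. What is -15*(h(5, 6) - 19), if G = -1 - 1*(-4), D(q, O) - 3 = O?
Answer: -165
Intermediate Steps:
D(q, O) = 3 + O
G = 3 (G = -1 + 4 = 3)
h(V, L) = 30 (h(V, L) = (3 + 2)*(3 + 3) = 5*6 = 30)
-15*(h(5, 6) - 19) = -15*(30 - 19) = -15*11 = -165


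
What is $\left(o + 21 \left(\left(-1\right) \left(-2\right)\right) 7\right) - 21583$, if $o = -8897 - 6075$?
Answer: $-36261$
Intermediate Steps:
$o = -14972$
$\left(o + 21 \left(\left(-1\right) \left(-2\right)\right) 7\right) - 21583 = \left(-14972 + 21 \left(\left(-1\right) \left(-2\right)\right) 7\right) - 21583 = \left(-14972 + 21 \cdot 2 \cdot 7\right) - 21583 = \left(-14972 + 42 \cdot 7\right) - 21583 = \left(-14972 + 294\right) - 21583 = -14678 - 21583 = -36261$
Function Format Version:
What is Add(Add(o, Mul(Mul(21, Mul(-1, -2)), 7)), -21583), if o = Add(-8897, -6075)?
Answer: -36261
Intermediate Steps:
o = -14972
Add(Add(o, Mul(Mul(21, Mul(-1, -2)), 7)), -21583) = Add(Add(-14972, Mul(Mul(21, Mul(-1, -2)), 7)), -21583) = Add(Add(-14972, Mul(Mul(21, 2), 7)), -21583) = Add(Add(-14972, Mul(42, 7)), -21583) = Add(Add(-14972, 294), -21583) = Add(-14678, -21583) = -36261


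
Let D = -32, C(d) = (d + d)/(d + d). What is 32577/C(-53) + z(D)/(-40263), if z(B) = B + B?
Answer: 1311647815/40263 ≈ 32577.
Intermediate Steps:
C(d) = 1 (C(d) = (2*d)/((2*d)) = (2*d)*(1/(2*d)) = 1)
z(B) = 2*B
32577/C(-53) + z(D)/(-40263) = 32577/1 + (2*(-32))/(-40263) = 32577*1 - 64*(-1/40263) = 32577 + 64/40263 = 1311647815/40263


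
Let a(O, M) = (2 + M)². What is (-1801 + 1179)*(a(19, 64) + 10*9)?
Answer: -2765412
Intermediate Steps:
(-1801 + 1179)*(a(19, 64) + 10*9) = (-1801 + 1179)*((2 + 64)² + 10*9) = -622*(66² + 90) = -622*(4356 + 90) = -622*4446 = -2765412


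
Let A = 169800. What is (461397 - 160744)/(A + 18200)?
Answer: 300653/188000 ≈ 1.5992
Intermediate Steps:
(461397 - 160744)/(A + 18200) = (461397 - 160744)/(169800 + 18200) = 300653/188000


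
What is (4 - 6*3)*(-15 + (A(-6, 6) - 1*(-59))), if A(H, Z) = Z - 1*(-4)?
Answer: -756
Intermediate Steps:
A(H, Z) = 4 + Z (A(H, Z) = Z + 4 = 4 + Z)
(4 - 6*3)*(-15 + (A(-6, 6) - 1*(-59))) = (4 - 6*3)*(-15 + ((4 + 6) - 1*(-59))) = (4 - 18)*(-15 + (10 + 59)) = -14*(-15 + 69) = -14*54 = -756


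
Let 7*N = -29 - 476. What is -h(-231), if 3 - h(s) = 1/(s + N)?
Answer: -6373/2122 ≈ -3.0033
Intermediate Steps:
N = -505/7 (N = (-29 - 476)/7 = (⅐)*(-505) = -505/7 ≈ -72.143)
h(s) = 3 - 1/(-505/7 + s) (h(s) = 3 - 1/(s - 505/7) = 3 - 1/(-505/7 + s))
-h(-231) = -(-1522 + 21*(-231))/(-505 + 7*(-231)) = -(-1522 - 4851)/(-505 - 1617) = -(-6373)/(-2122) = -(-1)*(-6373)/2122 = -1*6373/2122 = -6373/2122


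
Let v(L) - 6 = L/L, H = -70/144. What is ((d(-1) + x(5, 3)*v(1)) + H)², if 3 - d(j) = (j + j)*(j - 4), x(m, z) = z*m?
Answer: 49294441/5184 ≈ 9509.0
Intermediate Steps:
x(m, z) = m*z
H = -35/72 (H = -70*1/144 = -35/72 ≈ -0.48611)
d(j) = 3 - 2*j*(-4 + j) (d(j) = 3 - (j + j)*(j - 4) = 3 - 2*j*(-4 + j))
v(L) = 7 (v(L) = 6 + L/L = 6 + 1 = 7)
((d(-1) + x(5, 3)*v(1)) + H)² = (((3 - 2*(-1)² + 8*(-1)) + (5*3)*7) - 35/72)² = (((3 - 2*1 - 8) + 15*7) - 35/72)² = (((3 - 2 - 8) + 105) - 35/72)² = ((-7 + 105) - 35/72)² = (98 - 35/72)² = (7021/72)² = 49294441/5184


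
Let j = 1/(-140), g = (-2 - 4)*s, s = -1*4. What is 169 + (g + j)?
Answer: 27019/140 ≈ 192.99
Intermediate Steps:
s = -4
g = 24 (g = (-2 - 4)*(-4) = -6*(-4) = 24)
j = -1/140 ≈ -0.0071429
169 + (g + j) = 169 + (24 - 1/140) = 169 + 3359/140 = 27019/140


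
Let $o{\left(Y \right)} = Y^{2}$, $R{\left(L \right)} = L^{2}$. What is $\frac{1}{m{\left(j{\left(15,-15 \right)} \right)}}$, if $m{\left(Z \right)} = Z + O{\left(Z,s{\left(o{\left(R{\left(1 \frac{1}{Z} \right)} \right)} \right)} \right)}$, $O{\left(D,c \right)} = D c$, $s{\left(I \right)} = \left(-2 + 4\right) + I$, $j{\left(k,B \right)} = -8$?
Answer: $- \frac{512}{12289} \approx -0.041663$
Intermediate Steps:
$s{\left(I \right)} = 2 + I$
$m{\left(Z \right)} = Z + Z \left(2 + \frac{1}{Z^{4}}\right)$ ($m{\left(Z \right)} = Z + Z \left(2 + \left(\left(1 \frac{1}{Z}\right)^{2}\right)^{2}\right) = Z + Z \left(2 + \left(\left(\frac{1}{Z}\right)^{2}\right)^{2}\right) = Z + Z \left(2 + \left(\frac{1}{Z^{2}}\right)^{2}\right) = Z + Z \left(2 + \frac{1}{Z^{4}}\right)$)
$\frac{1}{m{\left(j{\left(15,-15 \right)} \right)}} = \frac{1}{\frac{1}{-512} + 3 \left(-8\right)} = \frac{1}{- \frac{1}{512} - 24} = \frac{1}{- \frac{12289}{512}} = - \frac{512}{12289}$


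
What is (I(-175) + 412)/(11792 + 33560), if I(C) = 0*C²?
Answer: 103/11338 ≈ 0.0090845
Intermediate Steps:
I(C) = 0
(I(-175) + 412)/(11792 + 33560) = (0 + 412)/(11792 + 33560) = 412/45352 = 412*(1/45352) = 103/11338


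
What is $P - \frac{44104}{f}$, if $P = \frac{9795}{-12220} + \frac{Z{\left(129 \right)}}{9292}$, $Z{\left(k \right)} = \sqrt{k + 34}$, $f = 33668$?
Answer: $- \frac{43436447}{20571148} + \frac{\sqrt{163}}{9292} \approx -2.1101$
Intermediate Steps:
$Z{\left(k \right)} = \sqrt{34 + k}$
$P = - \frac{1959}{2444} + \frac{\sqrt{163}}{9292}$ ($P = \frac{9795}{-12220} + \frac{\sqrt{34 + 129}}{9292} = 9795 \left(- \frac{1}{12220}\right) + \sqrt{163} \cdot \frac{1}{9292} = - \frac{1959}{2444} + \frac{\sqrt{163}}{9292} \approx -0.80018$)
$P - \frac{44104}{f} = \left(- \frac{1959}{2444} + \frac{\sqrt{163}}{9292}\right) - \frac{44104}{33668} = \left(- \frac{1959}{2444} + \frac{\sqrt{163}}{9292}\right) - \frac{11026}{8417} = - \frac{43436447}{20571148} + \frac{\sqrt{163}}{9292}$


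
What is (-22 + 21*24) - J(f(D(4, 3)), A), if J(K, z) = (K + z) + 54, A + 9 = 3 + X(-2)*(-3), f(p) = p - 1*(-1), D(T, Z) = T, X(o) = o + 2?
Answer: 429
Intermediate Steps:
X(o) = 2 + o
f(p) = 1 + p (f(p) = p + 1 = 1 + p)
A = -6 (A = -9 + (3 + (2 - 2)*(-3)) = -9 + (3 + 0*(-3)) = -9 + (3 + 0) = -9 + 3 = -6)
J(K, z) = 54 + K + z
(-22 + 21*24) - J(f(D(4, 3)), A) = (-22 + 21*24) - (54 + (1 + 4) - 6) = (-22 + 504) - (54 + 5 - 6) = 482 - 1*53 = 482 - 53 = 429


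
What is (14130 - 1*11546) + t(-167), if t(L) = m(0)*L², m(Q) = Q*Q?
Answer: 2584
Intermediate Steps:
m(Q) = Q²
t(L) = 0 (t(L) = 0²*L² = 0*L² = 0)
(14130 - 1*11546) + t(-167) = (14130 - 1*11546) + 0 = (14130 - 11546) + 0 = 2584 + 0 = 2584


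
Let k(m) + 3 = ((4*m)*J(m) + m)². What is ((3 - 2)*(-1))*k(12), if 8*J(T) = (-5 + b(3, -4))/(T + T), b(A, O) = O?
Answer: -1473/16 ≈ -92.063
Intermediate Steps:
J(T) = -9/(16*T) (J(T) = ((-5 - 4)/(T + T))/8 = (-9*1/(2*T))/8 = (-9/(2*T))/8 = -9/(16*T))
k(m) = -3 + (-9/4 + m)² (k(m) = -3 + ((4*m)*(-9/(16*m)) + m)² = -3 + (-9/4 + m)²)
((3 - 2)*(-1))*k(12) = ((3 - 2)*(-1))*(-3 + (-9 + 4*12)²/16) = (1*(-1))*(-3 + (-9 + 48)²/16) = -(-3 + (1/16)*39²) = -(-3 + (1/16)*1521) = -(-3 + 1521/16) = -1*1473/16 = -1473/16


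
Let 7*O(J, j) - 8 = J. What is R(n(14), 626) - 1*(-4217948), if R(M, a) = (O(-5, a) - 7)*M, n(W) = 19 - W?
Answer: 29525406/7 ≈ 4.2179e+6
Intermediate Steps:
O(J, j) = 8/7 + J/7
R(M, a) = -46*M/7 (R(M, a) = ((8/7 + (1/7)*(-5)) - 7)*M = ((8/7 - 5/7) - 7)*M = (3/7 - 7)*M = -46*M/7)
R(n(14), 626) - 1*(-4217948) = -46*(19 - 1*14)/7 - 1*(-4217948) = -46*(19 - 14)/7 + 4217948 = -46/7*5 + 4217948 = -230/7 + 4217948 = 29525406/7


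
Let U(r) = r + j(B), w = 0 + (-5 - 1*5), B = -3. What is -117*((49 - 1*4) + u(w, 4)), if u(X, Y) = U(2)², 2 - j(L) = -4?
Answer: -12753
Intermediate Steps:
j(L) = 6 (j(L) = 2 - 1*(-4) = 2 + 4 = 6)
w = -10 (w = 0 + (-5 - 5) = 0 - 10 = -10)
U(r) = 6 + r (U(r) = r + 6 = 6 + r)
u(X, Y) = 64 (u(X, Y) = (6 + 2)² = 8² = 64)
-117*((49 - 1*4) + u(w, 4)) = -117*((49 - 1*4) + 64) = -117*((49 - 4) + 64) = -117*(45 + 64) = -117*109 = -12753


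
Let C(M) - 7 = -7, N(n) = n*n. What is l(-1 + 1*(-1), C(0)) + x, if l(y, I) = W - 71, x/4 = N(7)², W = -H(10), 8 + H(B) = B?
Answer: 9531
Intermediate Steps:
H(B) = -8 + B
W = -2 (W = -(-8 + 10) = -1*2 = -2)
N(n) = n²
C(M) = 0 (C(M) = 7 - 7 = 0)
x = 9604 (x = 4*(7²)² = 4*49² = 4*2401 = 9604)
l(y, I) = -73 (l(y, I) = -2 - 71 = -73)
l(-1 + 1*(-1), C(0)) + x = -73 + 9604 = 9531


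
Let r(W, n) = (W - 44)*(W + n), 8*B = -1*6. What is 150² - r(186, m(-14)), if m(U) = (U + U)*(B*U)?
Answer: 37836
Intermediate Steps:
B = -¾ (B = (-1*6)/8 = (⅛)*(-6) = -¾ ≈ -0.75000)
m(U) = -3*U²/2 (m(U) = (U + U)*(-3*U/4) = (2*U)*(-3*U/4) = -3*U²/2)
r(W, n) = (-44 + W)*(W + n)
150² - r(186, m(-14)) = 150² - (186² - 44*186 - (-66)*(-14)² + 186*(-3/2*(-14)²)) = 22500 - (34596 - 8184 - (-66)*196 + 186*(-3/2*196)) = 22500 - (34596 - 8184 - 44*(-294) + 186*(-294)) = 22500 - (34596 - 8184 + 12936 - 54684) = 22500 - 1*(-15336) = 22500 + 15336 = 37836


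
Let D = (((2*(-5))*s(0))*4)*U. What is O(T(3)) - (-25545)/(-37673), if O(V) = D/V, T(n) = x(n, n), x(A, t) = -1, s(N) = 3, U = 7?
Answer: 31619775/37673 ≈ 839.32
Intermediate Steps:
T(n) = -1
D = -840 (D = (((2*(-5))*3)*4)*7 = (-10*3*4)*7 = -30*4*7 = -120*7 = -840)
O(V) = -840/V
O(T(3)) - (-25545)/(-37673) = -840/(-1) - (-25545)/(-37673) = -840*(-1) - (-25545)*(-1)/37673 = 840 - 1*25545/37673 = 840 - 25545/37673 = 31619775/37673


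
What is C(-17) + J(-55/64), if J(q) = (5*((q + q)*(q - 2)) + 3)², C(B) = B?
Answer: 3117444793/4194304 ≈ 743.26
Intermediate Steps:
J(q) = (3 + 10*q*(-2 + q))² (J(q) = (5*((2*q)*(-2 + q)) + 3)² = (5*(2*q*(-2 + q)) + 3)² = (10*q*(-2 + q) + 3)² = (3 + 10*q*(-2 + q))²)
C(-17) + J(-55/64) = -17 + (3 - (-1100)/64 + 10*(-55/64)²)² = -17 + (3 - (-1100)/64 + 10*(-55*1/64)²)² = -17 + (3 - 20*(-55/64) + 10*(-55/64)²)² = -17 + (3 + 275/16 + 10*(3025/4096))² = -17 + (3 + 275/16 + 15125/2048)² = -17 + (56469/2048)² = -17 + 3188747961/4194304 = 3117444793/4194304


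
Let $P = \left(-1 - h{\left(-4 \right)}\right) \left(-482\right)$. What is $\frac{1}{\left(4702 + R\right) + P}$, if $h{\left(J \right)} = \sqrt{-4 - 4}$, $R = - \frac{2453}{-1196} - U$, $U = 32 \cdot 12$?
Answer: $\frac{6868930588}{35643514756281} - \frac{1378921024 i \sqrt{2}}{35643514756281} \approx 0.00019271 - 5.4711 \cdot 10^{-5} i$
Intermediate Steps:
$U = 384$
$R = - \frac{456811}{1196}$ ($R = - \frac{2453}{-1196} - 384 = \left(-2453\right) \left(- \frac{1}{1196}\right) - 384 = \frac{2453}{1196} - 384 = - \frac{456811}{1196} \approx -381.95$)
$h{\left(J \right)} = 2 i \sqrt{2}$ ($h{\left(J \right)} = \sqrt{-8} = 2 i \sqrt{2}$)
$P = 482 + 964 i \sqrt{2}$ ($P = \left(-1 - 2 i \sqrt{2}\right) \left(-482\right) = 482 + 964 i \sqrt{2} \approx 482.0 + 1363.3 i$)
$\frac{1}{\left(4702 + R\right) + P} = \frac{1}{\left(4702 - \frac{456811}{1196}\right) + \left(482 + 964 i \sqrt{2}\right)} = \frac{1}{\frac{5166781}{1196} + \left(482 + 964 i \sqrt{2}\right)} = \frac{1}{\frac{5743253}{1196} + 964 i \sqrt{2}}$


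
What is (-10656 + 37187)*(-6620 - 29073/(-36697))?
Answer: -6444514332577/36697 ≈ -1.7561e+8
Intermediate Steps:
(-10656 + 37187)*(-6620 - 29073/(-36697)) = 26531*(-6620 - 29073*(-1/36697)) = 26531*(-6620 + 29073/36697) = 26531*(-242905067/36697) = -6444514332577/36697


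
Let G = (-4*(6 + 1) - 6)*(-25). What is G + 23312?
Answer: 24162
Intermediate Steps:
G = 850 (G = (-4*7 - 6)*(-25) = (-28 - 6)*(-25) = -34*(-25) = 850)
G + 23312 = 850 + 23312 = 24162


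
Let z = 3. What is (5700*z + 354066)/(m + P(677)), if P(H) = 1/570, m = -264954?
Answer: -211564620/151023779 ≈ -1.4009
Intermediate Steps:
P(H) = 1/570
(5700*z + 354066)/(m + P(677)) = (5700*3 + 354066)/(-264954 + 1/570) = (17100 + 354066)/(-151023779/570) = 371166*(-570/151023779) = -211564620/151023779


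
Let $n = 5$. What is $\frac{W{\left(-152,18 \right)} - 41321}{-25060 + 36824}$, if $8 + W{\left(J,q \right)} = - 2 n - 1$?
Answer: $- \frac{10335}{2941} \approx -3.5141$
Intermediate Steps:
$W{\left(J,q \right)} = -19$ ($W{\left(J,q \right)} = -8 - 11 = -19$)
$\frac{W{\left(-152,18 \right)} - 41321}{-25060 + 36824} = \frac{-19 - 41321}{-25060 + 36824} = - \frac{41340}{11764} = \left(-41340\right) \frac{1}{11764} = - \frac{10335}{2941}$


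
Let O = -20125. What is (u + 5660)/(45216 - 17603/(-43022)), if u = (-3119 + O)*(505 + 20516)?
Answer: -21020827294208/1945300355 ≈ -10806.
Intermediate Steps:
u = -488612124 (u = (-3119 - 20125)*(505 + 20516) = -23244*21021 = -488612124)
(u + 5660)/(45216 - 17603/(-43022)) = (-488612124 + 5660)/(45216 - 17603/(-43022)) = -488606464/(45216 - 17603*(-1/43022)) = -488606464/(45216 + 17603/43022) = -488606464/1945300355/43022 = -488606464*43022/1945300355 = -21020827294208/1945300355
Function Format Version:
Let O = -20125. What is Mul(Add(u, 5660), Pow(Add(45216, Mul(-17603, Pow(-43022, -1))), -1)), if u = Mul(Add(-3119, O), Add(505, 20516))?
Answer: Rational(-21020827294208, 1945300355) ≈ -10806.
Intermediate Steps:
u = -488612124 (u = Mul(Add(-3119, -20125), Add(505, 20516)) = Mul(-23244, 21021) = -488612124)
Mul(Add(u, 5660), Pow(Add(45216, Mul(-17603, Pow(-43022, -1))), -1)) = Mul(Add(-488612124, 5660), Pow(Add(45216, Mul(-17603, Pow(-43022, -1))), -1)) = Mul(-488606464, Pow(Add(45216, Mul(-17603, Rational(-1, 43022))), -1)) = Mul(-488606464, Pow(Add(45216, Rational(17603, 43022)), -1)) = Mul(-488606464, Pow(Rational(1945300355, 43022), -1)) = Mul(-488606464, Rational(43022, 1945300355)) = Rational(-21020827294208, 1945300355)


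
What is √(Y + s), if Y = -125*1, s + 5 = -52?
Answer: I*√182 ≈ 13.491*I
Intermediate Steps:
s = -57 (s = -5 - 52 = -57)
Y = -125
√(Y + s) = √(-125 - 57) = √(-182) = I*√182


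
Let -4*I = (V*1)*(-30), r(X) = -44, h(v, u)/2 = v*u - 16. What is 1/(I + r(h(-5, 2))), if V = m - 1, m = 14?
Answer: 2/107 ≈ 0.018692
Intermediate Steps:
h(v, u) = -32 + 2*u*v (h(v, u) = 2*(v*u - 16) = 2*(u*v - 16) = 2*(-16 + u*v) = -32 + 2*u*v)
V = 13 (V = 14 - 1 = 13)
I = 195/2 (I = -13*1*(-30)/4 = -13*(-30)/4 = -¼*(-390) = 195/2 ≈ 97.500)
1/(I + r(h(-5, 2))) = 1/(195/2 - 44) = 1/(107/2) = 2/107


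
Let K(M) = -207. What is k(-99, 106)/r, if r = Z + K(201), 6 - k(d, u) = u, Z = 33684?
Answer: -100/33477 ≈ -0.0029871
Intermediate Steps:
k(d, u) = 6 - u
r = 33477 (r = 33684 - 207 = 33477)
k(-99, 106)/r = (6 - 1*106)/33477 = (6 - 106)*(1/33477) = -100*1/33477 = -100/33477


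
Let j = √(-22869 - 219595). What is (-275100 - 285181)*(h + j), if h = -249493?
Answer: 139786187533 - 2241124*I*√15154 ≈ 1.3979e+11 - 2.7589e+8*I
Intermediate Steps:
j = 4*I*√15154 (j = √(-242464) = 4*I*√15154 ≈ 492.41*I)
(-275100 - 285181)*(h + j) = (-275100 - 285181)*(-249493 + 4*I*√15154) = -560281*(-249493 + 4*I*√15154) = 139786187533 - 2241124*I*√15154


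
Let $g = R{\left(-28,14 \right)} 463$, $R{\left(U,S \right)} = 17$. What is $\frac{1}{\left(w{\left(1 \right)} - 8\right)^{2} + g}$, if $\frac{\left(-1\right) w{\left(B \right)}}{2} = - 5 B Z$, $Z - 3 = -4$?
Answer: $\frac{1}{8195} \approx 0.00012203$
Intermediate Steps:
$Z = -1$ ($Z = 3 - 4 = -1$)
$g = 7871$ ($g = 17 \cdot 463 = 7871$)
$w{\left(B \right)} = - 10 B$ ($w{\left(B \right)} = - 2 - 5 B \left(-1\right) = - 2 \cdot 5 B = - 10 B$)
$\frac{1}{\left(w{\left(1 \right)} - 8\right)^{2} + g} = \frac{1}{\left(\left(-10\right) 1 - 8\right)^{2} + 7871} = \frac{1}{\left(-10 - 8\right)^{2} + 7871} = \frac{1}{\left(-18\right)^{2} + 7871} = \frac{1}{324 + 7871} = \frac{1}{8195}$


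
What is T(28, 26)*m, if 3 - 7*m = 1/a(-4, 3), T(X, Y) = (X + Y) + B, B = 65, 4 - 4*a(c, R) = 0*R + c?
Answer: 85/2 ≈ 42.500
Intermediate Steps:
a(c, R) = 1 - c/4 (a(c, R) = 1 - (0*R + c)/4 = 1 - (0 + c)/4 = 1 - c/4)
T(X, Y) = 65 + X + Y (T(X, Y) = (X + Y) + 65 = 65 + X + Y)
m = 5/14 (m = 3/7 - 1/(7*(1 - 1/4*(-4))) = 3/7 - 1/(7*(1 + 1)) = 3/7 - 1/7/2 = 3/7 - 1/7*1/2 = 3/7 - 1/14 = 5/14 ≈ 0.35714)
T(28, 26)*m = (65 + 28 + 26)*(5/14) = 119*(5/14) = 85/2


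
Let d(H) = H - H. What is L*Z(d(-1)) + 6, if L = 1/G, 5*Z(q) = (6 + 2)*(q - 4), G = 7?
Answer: 178/35 ≈ 5.0857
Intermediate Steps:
d(H) = 0
Z(q) = -32/5 + 8*q/5 (Z(q) = ((6 + 2)*(q - 4))/5 = (8*(-4 + q))/5 = (-32 + 8*q)/5 = -32/5 + 8*q/5)
L = ⅐ (L = 1/7 = ⅐ ≈ 0.14286)
L*Z(d(-1)) + 6 = (-32/5 + (8/5)*0)/7 + 6 = (-32/5 + 0)/7 + 6 = (⅐)*(-32/5) + 6 = -32/35 + 6 = 178/35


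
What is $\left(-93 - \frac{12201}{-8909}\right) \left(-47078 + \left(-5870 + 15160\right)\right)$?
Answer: $\frac{30847704768}{8909} \approx 3.4625 \cdot 10^{6}$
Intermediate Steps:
$\left(-93 - \frac{12201}{-8909}\right) \left(-47078 + \left(-5870 + 15160\right)\right) = \left(-93 - - \frac{12201}{8909}\right) \left(-47078 + 9290\right) = \left(-93 + \frac{12201}{8909}\right) \left(-37788\right) = \left(- \frac{816336}{8909}\right) \left(-37788\right) = \frac{30847704768}{8909}$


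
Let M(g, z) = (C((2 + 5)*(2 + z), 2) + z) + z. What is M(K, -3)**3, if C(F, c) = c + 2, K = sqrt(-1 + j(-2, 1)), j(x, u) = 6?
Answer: -8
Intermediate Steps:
K = sqrt(5) (K = sqrt(-1 + 6) = sqrt(5) ≈ 2.2361)
C(F, c) = 2 + c
M(g, z) = 4 + 2*z (M(g, z) = ((2 + 2) + z) + z = (4 + z) + z = 4 + 2*z)
M(K, -3)**3 = (4 + 2*(-3))**3 = (4 - 6)**3 = (-2)**3 = -8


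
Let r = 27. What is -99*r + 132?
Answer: -2541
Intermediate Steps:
-99*r + 132 = -99*27 + 132 = -2673 + 132 = -2541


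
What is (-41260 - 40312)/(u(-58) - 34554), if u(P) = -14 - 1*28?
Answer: 20393/8649 ≈ 2.3578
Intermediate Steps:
u(P) = -42 (u(P) = -14 - 28 = -42)
(-41260 - 40312)/(u(-58) - 34554) = (-41260 - 40312)/(-42 - 34554) = -81572/(-34596) = -81572*(-1/34596) = 20393/8649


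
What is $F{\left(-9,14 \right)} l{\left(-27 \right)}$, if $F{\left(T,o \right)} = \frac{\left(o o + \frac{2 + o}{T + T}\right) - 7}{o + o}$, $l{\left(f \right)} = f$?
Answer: $- \frac{5079}{28} \approx -181.39$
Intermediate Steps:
$F{\left(T,o \right)} = \frac{-7 + o^{2} + \frac{2 + o}{2 T}}{2 o}$ ($F{\left(T,o \right)} = \frac{\left(o^{2} + \frac{2 + o}{2 T}\right) - 7}{2 o} = \left(\left(o^{2} + \left(2 + o\right) \frac{1}{2 T}\right) - 7\right) \frac{1}{2 o} = \left(\left(o^{2} + \frac{2 + o}{2 T}\right) - 7\right) \frac{1}{2 o} = \left(-7 + o^{2} + \frac{2 + o}{2 T}\right) \frac{1}{2 o} = \frac{-7 + o^{2} + \frac{2 + o}{2 T}}{2 o}$)
$F{\left(-9,14 \right)} l{\left(-27 \right)} = \frac{2 + 14 - -126 + 2 \left(-9\right) 14^{2}}{4 \left(-9\right) 14} \left(-27\right) = \frac{1}{4} \left(- \frac{1}{9}\right) \frac{1}{14} \left(2 + 14 + 126 + 2 \left(-9\right) 196\right) \left(-27\right) = \frac{1}{4} \left(- \frac{1}{9}\right) \frac{1}{14} \left(2 + 14 + 126 - 3528\right) \left(-27\right) = \frac{1}{4} \left(- \frac{1}{9}\right) \frac{1}{14} \left(-3386\right) \left(-27\right) = \frac{1693}{252} \left(-27\right) = - \frac{5079}{28}$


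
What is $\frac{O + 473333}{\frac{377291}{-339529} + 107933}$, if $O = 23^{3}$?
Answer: $\frac{82420664750}{18323003133} \approx 4.4982$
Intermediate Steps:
$O = 12167$
$\frac{O + 473333}{\frac{377291}{-339529} + 107933} = \frac{12167 + 473333}{\frac{377291}{-339529} + 107933} = \frac{485500}{377291 \left(- \frac{1}{339529}\right) + 107933} = \frac{485500}{- \frac{377291}{339529} + 107933} = \frac{485500}{\frac{36646006266}{339529}} = 485500 \cdot \frac{339529}{36646006266} = \frac{82420664750}{18323003133}$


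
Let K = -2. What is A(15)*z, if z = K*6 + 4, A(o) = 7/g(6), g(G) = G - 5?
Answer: -56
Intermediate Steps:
g(G) = -5 + G
A(o) = 7 (A(o) = 7/(-5 + 6) = 7/1 = 7*1 = 7)
z = -8 (z = -2*6 + 4 = -12 + 4 = -8)
A(15)*z = 7*(-8) = -56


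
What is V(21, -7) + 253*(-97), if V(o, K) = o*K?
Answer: -24688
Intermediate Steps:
V(o, K) = K*o
V(21, -7) + 253*(-97) = -7*21 + 253*(-97) = -147 - 24541 = -24688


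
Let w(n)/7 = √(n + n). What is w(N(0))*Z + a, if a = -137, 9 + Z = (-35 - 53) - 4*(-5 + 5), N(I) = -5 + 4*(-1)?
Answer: -137 - 2037*I*√2 ≈ -137.0 - 2880.8*I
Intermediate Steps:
N(I) = -9 (N(I) = -5 - 4 = -9)
w(n) = 7*√2*√n (w(n) = 7*√(n + n) = 7*√(2*n) = 7*(√2*√n) = 7*√2*√n)
Z = -97 (Z = -9 + ((-35 - 53) - 4*(-5 + 5)) = -9 + (-88 - 4*0) = -9 + (-88 + 0) = -9 - 88 = -97)
w(N(0))*Z + a = (7*√2*√(-9))*(-97) - 137 = (7*√2*(3*I))*(-97) - 137 = (21*I*√2)*(-97) - 137 = -2037*I*√2 - 137 = -137 - 2037*I*√2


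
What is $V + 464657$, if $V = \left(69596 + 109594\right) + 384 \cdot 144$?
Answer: $699143$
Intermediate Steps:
$V = 234486$ ($V = 179190 + 55296 = 234486$)
$V + 464657 = 234486 + 464657 = 699143$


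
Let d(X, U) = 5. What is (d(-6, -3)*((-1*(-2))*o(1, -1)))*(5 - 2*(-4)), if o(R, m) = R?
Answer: 130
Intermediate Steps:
(d(-6, -3)*((-1*(-2))*o(1, -1)))*(5 - 2*(-4)) = (5*(-1*(-2)*1))*(5 - 2*(-4)) = (5*(2*1))*(5 + 8) = (5*2)*13 = 10*13 = 130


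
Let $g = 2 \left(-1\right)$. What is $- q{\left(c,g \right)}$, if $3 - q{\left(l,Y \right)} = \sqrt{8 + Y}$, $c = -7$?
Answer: $-3 + \sqrt{6} \approx -0.55051$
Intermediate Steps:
$g = -2$
$q{\left(l,Y \right)} = 3 - \sqrt{8 + Y}$
$- q{\left(c,g \right)} = - (3 - \sqrt{8 - 2}) = - (3 - \sqrt{6}) = -3 + \sqrt{6}$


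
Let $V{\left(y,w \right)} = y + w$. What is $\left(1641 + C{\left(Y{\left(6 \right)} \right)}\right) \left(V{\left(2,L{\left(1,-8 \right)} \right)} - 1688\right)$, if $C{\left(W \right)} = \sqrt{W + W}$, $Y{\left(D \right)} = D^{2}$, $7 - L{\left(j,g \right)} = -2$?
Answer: $-2751957 - 10062 \sqrt{2} \approx -2.7662 \cdot 10^{6}$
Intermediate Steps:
$L{\left(j,g \right)} = 9$ ($L{\left(j,g \right)} = 7 - -2 = 7 + 2 = 9$)
$V{\left(y,w \right)} = w + y$
$C{\left(W \right)} = \sqrt{2} \sqrt{W}$ ($C{\left(W \right)} = \sqrt{2 W} = \sqrt{2} \sqrt{W}$)
$\left(1641 + C{\left(Y{\left(6 \right)} \right)}\right) \left(V{\left(2,L{\left(1,-8 \right)} \right)} - 1688\right) = \left(1641 + \sqrt{2} \sqrt{6^{2}}\right) \left(\left(9 + 2\right) - 1688\right) = \left(1641 + \sqrt{2} \sqrt{36}\right) \left(11 - 1688\right) = \left(1641 + \sqrt{2} \cdot 6\right) \left(-1677\right) = \left(1641 + 6 \sqrt{2}\right) \left(-1677\right) = -2751957 - 10062 \sqrt{2}$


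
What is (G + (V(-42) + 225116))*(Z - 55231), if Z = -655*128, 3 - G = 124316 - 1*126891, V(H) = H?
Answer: -31659791292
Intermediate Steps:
G = 2578 (G = 3 - (124316 - 1*126891) = 3 - (124316 - 126891) = 3 - 1*(-2575) = 3 + 2575 = 2578)
Z = -83840
(G + (V(-42) + 225116))*(Z - 55231) = (2578 + (-42 + 225116))*(-83840 - 55231) = (2578 + 225074)*(-139071) = 227652*(-139071) = -31659791292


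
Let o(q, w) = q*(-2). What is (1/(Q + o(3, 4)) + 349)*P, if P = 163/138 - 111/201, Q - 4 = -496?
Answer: 1010652815/4604508 ≈ 219.49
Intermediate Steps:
Q = -492 (Q = 4 - 496 = -492)
o(q, w) = -2*q
P = 5815/9246 (P = 163*(1/138) - 111*1/201 = 163/138 - 37/67 = 5815/9246 ≈ 0.62892)
(1/(Q + o(3, 4)) + 349)*P = (1/(-492 - 2*3) + 349)*(5815/9246) = (1/(-492 - 6) + 349)*(5815/9246) = (1/(-498) + 349)*(5815/9246) = (-1/498 + 349)*(5815/9246) = (173801/498)*(5815/9246) = 1010652815/4604508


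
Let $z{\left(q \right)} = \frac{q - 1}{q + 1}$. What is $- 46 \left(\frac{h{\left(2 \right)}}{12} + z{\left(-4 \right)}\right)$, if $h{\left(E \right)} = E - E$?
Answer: $- \frac{230}{3} \approx -76.667$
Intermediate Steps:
$z{\left(q \right)} = \frac{-1 + q}{1 + q}$
$h{\left(E \right)} = 0$
$- 46 \left(\frac{h{\left(2 \right)}}{12} + z{\left(-4 \right)}\right) = - 46 \left(\frac{0}{12} + \frac{-1 - 4}{1 - 4}\right) = - 46 \left(0 \cdot \frac{1}{12} + \frac{1}{-3} \left(-5\right)\right) = - 46 \left(0 - - \frac{5}{3}\right) = - 46 \left(0 + \frac{5}{3}\right) = \left(-46\right) \frac{5}{3} = - \frac{230}{3}$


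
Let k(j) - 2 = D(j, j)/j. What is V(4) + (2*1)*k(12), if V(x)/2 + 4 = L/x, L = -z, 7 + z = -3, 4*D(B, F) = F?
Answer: 3/2 ≈ 1.5000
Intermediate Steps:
D(B, F) = F/4
z = -10 (z = -7 - 3 = -10)
k(j) = 9/4 (k(j) = 2 + (j/4)/j = 2 + 1/4 = 9/4)
L = 10 (L = -1*(-10) = 10)
V(x) = -8 + 20/x (V(x) = -8 + 2*(10/x) = -8 + 20/x)
V(4) + (2*1)*k(12) = (-8 + 20/4) + (2*1)*(9/4) = (-8 + 20*(1/4)) + 2*(9/4) = (-8 + 5) + 9/2 = -3 + 9/2 = 3/2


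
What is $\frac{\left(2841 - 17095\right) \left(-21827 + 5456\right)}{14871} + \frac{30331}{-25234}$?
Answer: $\frac{1962653073485}{125084938} \approx 15691.0$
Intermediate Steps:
$\frac{\left(2841 - 17095\right) \left(-21827 + 5456\right)}{14871} + \frac{30331}{-25234} = \left(2841 - 17095\right) \left(-16371\right) \frac{1}{14871} + 30331 \left(- \frac{1}{25234}\right) = \left(-14254\right) \left(-16371\right) \frac{1}{14871} - \frac{30331}{25234} = 233352234 \cdot \frac{1}{14871} - \frac{30331}{25234} = \frac{77784078}{4957} - \frac{30331}{25234} = \frac{1962653073485}{125084938}$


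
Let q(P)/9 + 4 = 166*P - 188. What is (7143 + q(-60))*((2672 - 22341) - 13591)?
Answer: 2801323500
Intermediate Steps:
q(P) = -1728 + 1494*P (q(P) = -36 + 9*(166*P - 188) = -36 + 9*(-188 + 166*P) = -36 + (-1692 + 1494*P) = -1728 + 1494*P)
(7143 + q(-60))*((2672 - 22341) - 13591) = (7143 + (-1728 + 1494*(-60)))*((2672 - 22341) - 13591) = (7143 + (-1728 - 89640))*(-19669 - 13591) = (7143 - 91368)*(-33260) = -84225*(-33260) = 2801323500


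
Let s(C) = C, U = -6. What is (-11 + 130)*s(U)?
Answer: -714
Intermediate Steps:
(-11 + 130)*s(U) = (-11 + 130)*(-6) = 119*(-6) = -714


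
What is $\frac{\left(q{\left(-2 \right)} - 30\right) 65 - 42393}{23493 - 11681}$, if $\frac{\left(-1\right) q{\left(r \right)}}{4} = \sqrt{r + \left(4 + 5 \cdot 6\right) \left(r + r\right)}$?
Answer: $- \frac{44343}{11812} - \frac{65 i \sqrt{138}}{2953} \approx -3.7541 - 0.25858 i$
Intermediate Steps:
$q{\left(r \right)} = - 4 \sqrt{69} \sqrt{r}$ ($q{\left(r \right)} = - 4 \sqrt{r + \left(4 + 5 \cdot 6\right) \left(r + r\right)} = - 4 \sqrt{r + \left(4 + 30\right) 2 r} = - 4 \sqrt{r + 34 \cdot 2 r} = - 4 \sqrt{r + 68 r} = - 4 \sqrt{69 r} = - 4 \sqrt{69} \sqrt{r}$)
$\frac{\left(q{\left(-2 \right)} - 30\right) 65 - 42393}{23493 - 11681} = \frac{\left(- 4 \sqrt{69} \sqrt{-2} - 30\right) 65 - 42393}{23493 - 11681} = \frac{\left(- 4 \sqrt{69} i \sqrt{2} - 30\right) 65 - 42393}{11812} = \left(\left(- 4 i \sqrt{138} - 30\right) 65 - 42393\right) \frac{1}{11812} = \left(\left(-30 - 4 i \sqrt{138}\right) 65 - 42393\right) \frac{1}{11812} = \left(\left(-1950 - 260 i \sqrt{138}\right) - 42393\right) \frac{1}{11812} = \left(-44343 - 260 i \sqrt{138}\right) \frac{1}{11812} = - \frac{44343}{11812} - \frac{65 i \sqrt{138}}{2953}$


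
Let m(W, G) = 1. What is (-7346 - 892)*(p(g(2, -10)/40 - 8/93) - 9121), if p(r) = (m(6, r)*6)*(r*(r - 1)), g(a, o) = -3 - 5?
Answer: 1804772821222/24025 ≈ 7.5121e+7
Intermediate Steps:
g(a, o) = -8
p(r) = 6*r*(-1 + r) (p(r) = (1*6)*(r*(r - 1)) = 6*(r*(-1 + r)) = 6*r*(-1 + r))
(-7346 - 892)*(p(g(2, -10)/40 - 8/93) - 9121) = (-7346 - 892)*(6*(-8/40 - 8/93)*(-1 + (-8/40 - 8/93)) - 9121) = -8238*(6*(-8*1/40 - 8*1/93)*(-1 + (-8*1/40 - 8*1/93)) - 9121) = -8238*(6*(-⅕ - 8/93)*(-1 + (-⅕ - 8/93)) - 9121) = -8238*(6*(-133/465)*(-1 - 133/465) - 9121) = -8238*(6*(-133/465)*(-598/465) - 9121) = -8238*(159068/72075 - 9121) = -8238*(-657237007/72075) = 1804772821222/24025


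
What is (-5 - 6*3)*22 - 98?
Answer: -604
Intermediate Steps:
(-5 - 6*3)*22 - 98 = (-5 - 18)*22 - 98 = -23*22 - 98 = -506 - 98 = -604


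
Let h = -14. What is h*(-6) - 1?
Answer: 83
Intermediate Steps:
h*(-6) - 1 = -14*(-6) - 1 = 84 - 1 = 83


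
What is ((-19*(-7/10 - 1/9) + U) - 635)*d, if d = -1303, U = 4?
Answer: 72190109/90 ≈ 8.0211e+5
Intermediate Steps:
((-19*(-7/10 - 1/9) + U) - 635)*d = ((-19*(-7/10 - 1/9) + 4) - 635)*(-1303) = ((-19*(-73/90) + 4) - 635)*(-1303) = ((1387/90 + 4) - 635)*(-1303) = (1747/90 - 635)*(-1303) = -55403/90*(-1303) = 72190109/90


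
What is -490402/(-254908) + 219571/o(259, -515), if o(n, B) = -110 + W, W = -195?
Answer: -27910415929/38873470 ≈ -717.98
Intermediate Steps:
o(n, B) = -305 (o(n, B) = -110 - 195 = -305)
-490402/(-254908) + 219571/o(259, -515) = -490402/(-254908) + 219571/(-305) = -490402*(-1/254908) + 219571*(-1/305) = 245201/127454 - 219571/305 = -27910415929/38873470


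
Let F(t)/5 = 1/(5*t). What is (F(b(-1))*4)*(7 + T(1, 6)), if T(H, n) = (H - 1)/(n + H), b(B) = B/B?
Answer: 28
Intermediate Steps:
b(B) = 1
T(H, n) = (-1 + H)/(H + n)
F(t) = 1/t (F(t) = 5/((5*t)) = 5*(1/(5*t)) = 1/t)
(F(b(-1))*4)*(7 + T(1, 6)) = (4/1)*(7 + (-1 + 1)/(1 + 6)) = (1*4)*(7 + 0/7) = 4*(7 + (⅐)*0) = 4*(7 + 0) = 4*7 = 28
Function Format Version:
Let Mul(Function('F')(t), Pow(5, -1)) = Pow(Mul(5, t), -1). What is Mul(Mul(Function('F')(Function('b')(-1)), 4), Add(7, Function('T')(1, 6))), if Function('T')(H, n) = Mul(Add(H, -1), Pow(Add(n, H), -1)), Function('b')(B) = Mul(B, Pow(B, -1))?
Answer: 28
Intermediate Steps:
Function('b')(B) = 1
Function('T')(H, n) = Mul(Pow(Add(H, n), -1), Add(-1, H)) (Function('T')(H, n) = Mul(Add(-1, H), Pow(Add(H, n), -1)) = Mul(Pow(Add(H, n), -1), Add(-1, H)))
Function('F')(t) = Pow(t, -1) (Function('F')(t) = Mul(5, Pow(Mul(5, t), -1)) = Mul(5, Mul(Rational(1, 5), Pow(t, -1))) = Pow(t, -1))
Mul(Mul(Function('F')(Function('b')(-1)), 4), Add(7, Function('T')(1, 6))) = Mul(Mul(Pow(1, -1), 4), Add(7, Mul(Pow(Add(1, 6), -1), Add(-1, 1)))) = Mul(Mul(1, 4), Add(7, Mul(Pow(7, -1), 0))) = Mul(4, Add(7, Mul(Rational(1, 7), 0))) = Mul(4, Add(7, 0)) = Mul(4, 7) = 28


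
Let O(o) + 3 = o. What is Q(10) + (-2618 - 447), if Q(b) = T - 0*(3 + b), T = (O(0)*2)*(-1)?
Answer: -3059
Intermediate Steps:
O(o) = -3 + o
T = 6 (T = ((-3 + 0)*2)*(-1) = -3*2*(-1) = -6*(-1) = 6)
Q(b) = 6 (Q(b) = 6 - 0*(3 + b) = 6 - 1*0 = 6 + 0 = 6)
Q(10) + (-2618 - 447) = 6 + (-2618 - 447) = 6 - 3065 = -3059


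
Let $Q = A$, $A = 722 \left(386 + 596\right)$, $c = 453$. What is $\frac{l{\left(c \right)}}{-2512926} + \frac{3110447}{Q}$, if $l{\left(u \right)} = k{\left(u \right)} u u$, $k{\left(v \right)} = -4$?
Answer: $\frac{466572174737}{98981921428} \approx 4.7137$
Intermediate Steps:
$l{\left(u \right)} = - 4 u^{2}$ ($l{\left(u \right)} = - 4 u u = - 4 u^{2}$)
$A = 709004$ ($A = 722 \cdot 982 = 709004$)
$Q = 709004$
$\frac{l{\left(c \right)}}{-2512926} + \frac{3110447}{Q} = \frac{\left(-4\right) 453^{2}}{-2512926} + \frac{3110447}{709004} = \left(-4\right) 205209 \left(- \frac{1}{2512926}\right) + 3110447 \cdot \frac{1}{709004} = \left(-820836\right) \left(- \frac{1}{2512926}\right) + \frac{3110447}{709004} = \frac{45602}{139607} + \frac{3110447}{709004} = \frac{466572174737}{98981921428}$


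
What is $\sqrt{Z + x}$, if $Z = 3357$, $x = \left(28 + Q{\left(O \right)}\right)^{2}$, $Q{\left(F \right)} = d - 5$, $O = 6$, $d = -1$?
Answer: $\sqrt{3841} \approx 61.976$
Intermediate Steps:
$Q{\left(F \right)} = -6$ ($Q{\left(F \right)} = -1 - 5 = -6$)
$x = 484$ ($x = \left(28 - 6\right)^{2} = 22^{2} = 484$)
$\sqrt{Z + x} = \sqrt{3357 + 484} = \sqrt{3841}$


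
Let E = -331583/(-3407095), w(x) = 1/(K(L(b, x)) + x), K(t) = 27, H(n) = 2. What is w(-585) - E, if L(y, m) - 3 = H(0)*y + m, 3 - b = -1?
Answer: -188430409/1901159010 ≈ -0.099113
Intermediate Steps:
b = 4 (b = 3 - 1*(-1) = 3 + 1 = 4)
L(y, m) = 3 + m + 2*y (L(y, m) = 3 + (2*y + m) = 3 + (m + 2*y) = 3 + m + 2*y)
w(x) = 1/(27 + x)
E = 331583/3407095 (E = -331583*(-1/3407095) = 331583/3407095 ≈ 0.097321)
w(-585) - E = 1/(27 - 585) - 1*331583/3407095 = 1/(-558) - 331583/3407095 = -1/558 - 331583/3407095 = -188430409/1901159010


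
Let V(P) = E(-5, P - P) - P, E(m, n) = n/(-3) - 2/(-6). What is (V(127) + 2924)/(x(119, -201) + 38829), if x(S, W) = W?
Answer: 2098/28971 ≈ 0.072417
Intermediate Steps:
E(m, n) = ⅓ - n/3 (E(m, n) = n*(-⅓) - 2*(-⅙) = -n/3 + ⅓ = ⅓ - n/3)
V(P) = ⅓ - P (V(P) = (⅓ - (P - P)/3) - P = (⅓ - ⅓*0) - P = (⅓ + 0) - P = ⅓ - P)
(V(127) + 2924)/(x(119, -201) + 38829) = ((⅓ - 1*127) + 2924)/(-201 + 38829) = ((⅓ - 127) + 2924)/38628 = (-380/3 + 2924)*(1/38628) = (8392/3)*(1/38628) = 2098/28971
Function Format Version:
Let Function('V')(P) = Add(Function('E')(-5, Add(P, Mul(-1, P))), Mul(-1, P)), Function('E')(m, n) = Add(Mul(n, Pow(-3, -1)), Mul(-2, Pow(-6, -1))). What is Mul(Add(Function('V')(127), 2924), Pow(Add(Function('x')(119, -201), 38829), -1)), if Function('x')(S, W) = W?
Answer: Rational(2098, 28971) ≈ 0.072417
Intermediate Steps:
Function('E')(m, n) = Add(Rational(1, 3), Mul(Rational(-1, 3), n)) (Function('E')(m, n) = Add(Mul(n, Rational(-1, 3)), Mul(-2, Rational(-1, 6))) = Add(Mul(Rational(-1, 3), n), Rational(1, 3)) = Add(Rational(1, 3), Mul(Rational(-1, 3), n)))
Function('V')(P) = Add(Rational(1, 3), Mul(-1, P)) (Function('V')(P) = Add(Add(Rational(1, 3), Mul(Rational(-1, 3), Add(P, Mul(-1, P)))), Mul(-1, P)) = Add(Add(Rational(1, 3), Mul(Rational(-1, 3), 0)), Mul(-1, P)) = Add(Add(Rational(1, 3), 0), Mul(-1, P)) = Add(Rational(1, 3), Mul(-1, P)))
Mul(Add(Function('V')(127), 2924), Pow(Add(Function('x')(119, -201), 38829), -1)) = Mul(Add(Add(Rational(1, 3), Mul(-1, 127)), 2924), Pow(Add(-201, 38829), -1)) = Mul(Add(Add(Rational(1, 3), -127), 2924), Pow(38628, -1)) = Mul(Add(Rational(-380, 3), 2924), Rational(1, 38628)) = Mul(Rational(8392, 3), Rational(1, 38628)) = Rational(2098, 28971)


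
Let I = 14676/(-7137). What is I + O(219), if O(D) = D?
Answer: 516109/2379 ≈ 216.94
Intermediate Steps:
I = -4892/2379 (I = 14676*(-1/7137) = -4892/2379 ≈ -2.0563)
I + O(219) = -4892/2379 + 219 = 516109/2379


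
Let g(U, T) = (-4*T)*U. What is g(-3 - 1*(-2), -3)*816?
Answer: -9792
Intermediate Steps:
g(U, T) = -4*T*U
g(-3 - 1*(-2), -3)*816 = -4*(-3)*(-3 - 1*(-2))*816 = -4*(-3)*(-3 + 2)*816 = -4*(-3)*(-1)*816 = -12*816 = -9792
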